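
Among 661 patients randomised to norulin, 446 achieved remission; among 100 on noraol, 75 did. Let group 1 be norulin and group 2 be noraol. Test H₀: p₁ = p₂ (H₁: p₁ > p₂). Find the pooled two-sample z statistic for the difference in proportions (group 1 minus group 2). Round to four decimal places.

p̂₁ = 446/661 ≈ 0.674735, p̂₂ = 75/100 ≈ 0.750000.
Pooled p̂ = (446+75)/(661+100) = 521/761 = 0.684625.
SE = √(p̂(1−p̂)(1/n₁+1/n₂)) = √(0.684625·0.315375·0.0115129) = √(0.00248578) = 0.049858.
z = (0.674735 − 0.750000)/0.049858 = -0.075265/0.049858 = -1.5096.
p-value = P(Z > -1.510) ≈ 0.9344.

z = -1.5096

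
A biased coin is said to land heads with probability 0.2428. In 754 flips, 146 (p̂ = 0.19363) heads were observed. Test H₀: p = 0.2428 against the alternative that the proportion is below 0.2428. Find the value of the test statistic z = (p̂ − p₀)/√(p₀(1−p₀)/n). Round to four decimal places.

z = -3.1486

p̂ = 146/754 = 0.193634.
Under H₀, SE = √(0.2428·0.7572/754) = √(0.00024383) = 0.015615.
z = (0.193634 − 0.2428)/0.015615 = -0.049166/0.015615 = -3.1486.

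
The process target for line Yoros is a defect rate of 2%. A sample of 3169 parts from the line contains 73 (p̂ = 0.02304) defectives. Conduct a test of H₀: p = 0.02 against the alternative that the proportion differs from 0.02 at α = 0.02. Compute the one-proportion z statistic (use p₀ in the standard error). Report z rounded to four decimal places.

p̂ = 73/3169 = 0.02303566.
SE = √(p₀(1−p₀)/n) = √(0.0196/3169) = 0.00248695.
z = (0.02303566 − 0.02)/0.00248695 = 0.00303566/0.00248695 = 1.2206.
Two-sided p-value ≈ 2·Φ(−1.221) = 0.2222; since p > α = 0.02, fail to reject H₀.

z = 1.2206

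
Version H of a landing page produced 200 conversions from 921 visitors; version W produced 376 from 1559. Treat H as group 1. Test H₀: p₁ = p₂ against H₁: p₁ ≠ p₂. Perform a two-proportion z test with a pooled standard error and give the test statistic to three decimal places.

z = -1.369

p̂₁ = 200/921 = 0.21716, p̂₂ = 376/1559 = 0.24118.
Pooled p̂ = (200+376)/(921+1559) = 576/2480 = 0.23226.
SE = √(0.178314 × 0.00172721) = 0.01755.
z = (0.21716 − 0.24118)/0.01755 = -0.02402/0.01755 = -1.369.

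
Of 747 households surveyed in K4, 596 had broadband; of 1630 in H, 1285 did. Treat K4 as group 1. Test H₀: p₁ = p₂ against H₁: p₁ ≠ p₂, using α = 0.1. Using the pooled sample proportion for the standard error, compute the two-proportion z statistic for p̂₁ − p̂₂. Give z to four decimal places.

z = 0.5299

p̂₁ = 596/747 ≈ 0.797858, p̂₂ = 1285/1630 ≈ 0.788344.
Pooled p̂ = (596+1285)/(747+1630) = 1881/2377 = 0.791334.
SE = √(p̂(1−p̂)(1/n₁+1/n₂)) = √(0.791334·0.208666·0.00195219) = √(0.000322354) = 0.017954.
z = (0.797858 − 0.788344)/0.017954 = 0.009514/0.017954 = 0.5299.
Two-sided p-value ≈ 2·Φ(−0.530) = 0.5962; since p > α = 0.1, fail to reject H₀.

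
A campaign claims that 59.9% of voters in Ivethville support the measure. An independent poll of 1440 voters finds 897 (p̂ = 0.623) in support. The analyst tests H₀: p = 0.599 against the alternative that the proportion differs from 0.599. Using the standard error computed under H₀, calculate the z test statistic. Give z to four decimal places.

z = 1.8518

p̂ = 897/1440 ≈ 0.6229167.
SE = √(p₀(1−p₀)/n) = √(0.2402/1440) = 0.0129153.
z = (0.6229167 − 0.599)/0.0129153 = 0.0239167/0.0129153 = 1.8518.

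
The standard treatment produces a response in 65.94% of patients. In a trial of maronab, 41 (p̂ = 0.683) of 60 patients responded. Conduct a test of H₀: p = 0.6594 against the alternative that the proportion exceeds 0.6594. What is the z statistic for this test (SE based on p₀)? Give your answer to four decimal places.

z = 0.3912

p̂ = 41/60 = 0.683333.
Under H₀, SE = √(0.6594·0.3406/60) = √(0.00374319) = 0.061182.
z = (0.683333 − 0.6594)/0.061182 = 0.023933/0.061182 = 0.3912.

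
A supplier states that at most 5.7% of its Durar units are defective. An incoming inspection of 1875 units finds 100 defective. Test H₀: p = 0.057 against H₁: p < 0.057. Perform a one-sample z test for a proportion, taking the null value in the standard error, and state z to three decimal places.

z = -0.685

p̂ = 100/1875 = 0.053333.
Standard error under H₀: √(0.057×0.943/1875) = 0.005354.
z = (0.053333 − 0.057)/0.005354 = -0.003667/0.005354 = -0.685.
p-value = P(Z < -0.685) ≈ 0.2467.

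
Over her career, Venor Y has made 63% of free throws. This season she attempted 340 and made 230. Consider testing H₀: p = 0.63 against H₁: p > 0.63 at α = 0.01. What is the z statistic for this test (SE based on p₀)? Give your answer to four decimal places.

z = 1.7748

p̂ = 230/340 = 0.676471.
SE = √(p₀(1−p₀)/n) = √(0.2331/340) = 0.026184.
z = (0.676471 − 0.63)/0.026184 = 0.046471/0.026184 = 1.7748.
p-value = P(Z > 1.775) ≈ 0.0380, so at α = 0.01 we fail to reject H₀.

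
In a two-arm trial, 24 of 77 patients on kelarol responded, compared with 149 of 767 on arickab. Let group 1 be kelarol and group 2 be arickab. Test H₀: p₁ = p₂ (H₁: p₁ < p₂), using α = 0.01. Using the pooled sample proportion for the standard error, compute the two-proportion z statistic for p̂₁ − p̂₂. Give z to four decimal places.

z = 2.4333

p̂₁ = 24/77 ≈ 0.311688, p̂₂ = 149/767 ≈ 0.194263.
Pooled p̂ = (24+149)/(77+767) = 173/844 = 0.204976.
SE = √(p̂(1−p̂)(1/n₁+1/n₂)) = √(0.204976·0.795024·0.0142908) = √(0.00232884) = 0.048258.
z = (0.311688 − 0.194263)/0.048258 = 0.117425/0.048258 = 2.4333.
p-value = P(Z < 2.433) ≈ 0.9925; since p > α = 0.01, fail to reject H₀.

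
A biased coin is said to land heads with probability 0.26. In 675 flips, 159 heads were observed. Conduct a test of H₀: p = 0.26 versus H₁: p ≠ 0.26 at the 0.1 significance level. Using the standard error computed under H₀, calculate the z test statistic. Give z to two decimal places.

z = -1.45

p̂ = 159/675 ≈ 0.23556.
Standard error under H₀: √(0.26×0.74/675) = 0.01688.
z = (0.23556 − 0.26)/0.01688 = -0.02444/0.01688 = -1.45.
Two-sided p-value ≈ 2·Φ(−1.448) = 0.1477; since p > α = 0.1, fail to reject H₀.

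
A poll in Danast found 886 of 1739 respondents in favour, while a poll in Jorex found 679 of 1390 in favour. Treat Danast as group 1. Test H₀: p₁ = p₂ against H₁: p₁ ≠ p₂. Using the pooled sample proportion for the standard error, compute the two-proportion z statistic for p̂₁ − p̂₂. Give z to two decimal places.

z = 1.17

p̂₁ = 886/1739 = 0.5095, p̂₂ = 679/1390 = 0.4885.
Pooled p̂ = (886+679)/(1739+1390) = 1565/3129 = 0.5002.
SE = √(0.25 × 0.00129447) = 0.0180.
z = (0.5095 − 0.4885)/0.0180 = 0.0210/0.0180 = 1.17.
p-value = 2·P(Z > 1.167) ≈ 0.2431.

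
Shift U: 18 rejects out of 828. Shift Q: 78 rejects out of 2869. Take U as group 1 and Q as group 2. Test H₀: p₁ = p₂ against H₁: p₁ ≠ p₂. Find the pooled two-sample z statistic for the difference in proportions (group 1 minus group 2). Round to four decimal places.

z = -0.8684

p̂₁ = 18/828 = 0.0217391, p̂₂ = 78/2869 = 0.0271872.
Pooled p̂ = (18+78)/(828+2869) = 96/3697 = 0.0259670.
SE = √(p̂(1−p̂)(1/n₁+1/n₂)) = √(0.0259670·0.9740330·0.00155628) = √(3.93626e-05) = 0.0062740.
z = (0.0217391 − 0.0271872)/0.0062740 = -0.0054481/0.0062740 = -0.8684.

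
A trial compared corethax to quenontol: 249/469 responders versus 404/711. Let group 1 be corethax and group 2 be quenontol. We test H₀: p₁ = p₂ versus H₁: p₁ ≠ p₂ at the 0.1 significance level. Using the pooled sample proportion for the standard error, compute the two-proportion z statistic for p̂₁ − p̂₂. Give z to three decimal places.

p̂₁ = 249/469 ≈ 0.53092, p̂₂ = 404/711 ≈ 0.56821.
Pooled p̂ = (249+404)/(469+711) = 653/1180 = 0.55339.
SE = √(0.24715 × 0.00353867) = 0.02957.
z = (0.53092 − 0.56821)/0.02957 = -0.03729/0.02957 = -1.261.
Two-sided p-value ≈ 2·Φ(−1.261) = 0.2072; since p > α = 0.1, fail to reject H₀.

z = -1.261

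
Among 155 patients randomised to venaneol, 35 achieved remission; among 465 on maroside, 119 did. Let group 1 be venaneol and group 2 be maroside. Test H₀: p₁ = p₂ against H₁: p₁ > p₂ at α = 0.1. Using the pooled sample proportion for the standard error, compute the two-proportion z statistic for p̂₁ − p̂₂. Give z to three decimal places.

p̂₁ = 35/155 ≈ 0.22581, p̂₂ = 119/465 ≈ 0.25591.
Pooled p̂ = (35+119)/(155+465) = 154/620 = 0.24839.
SE = √(p̂(1−p̂)(1/n₁+1/n₂)) = √(0.24839·0.75161·0.00860215) = √(0.00160594) = 0.04007.
z = (0.22581 − 0.25591)/0.04007 = -0.03010/0.04007 = -0.751.
p-value = P(Z > -0.751) ≈ 0.7738; since p > α = 0.1, fail to reject H₀.

z = -0.751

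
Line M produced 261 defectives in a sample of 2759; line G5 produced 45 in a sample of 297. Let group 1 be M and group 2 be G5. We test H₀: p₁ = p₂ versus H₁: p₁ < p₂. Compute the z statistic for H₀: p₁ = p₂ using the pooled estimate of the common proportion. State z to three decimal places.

p̂₁ = 261/2759 = 0.09460, p̂₂ = 45/297 = 0.15152.
Pooled p̂ = (261+45)/(2759+297) = 306/3056 = 0.10013.
SE = √(p̂(1−p̂)(1/n₁+1/n₂)) = √(0.10013·0.89987·0.00372945) = √(0.000336041) = 0.01833.
z = (0.09460 − 0.15152)/0.01833 = -0.05692/0.01833 = -3.105.

z = -3.105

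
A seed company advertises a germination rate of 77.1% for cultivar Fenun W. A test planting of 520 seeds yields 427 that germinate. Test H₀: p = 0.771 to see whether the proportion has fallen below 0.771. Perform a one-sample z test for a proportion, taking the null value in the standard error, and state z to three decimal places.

p̂ = 427/520 ≈ 0.821154.
Standard error under H₀: √(0.771×0.229/520) = 0.018427.
z = (0.821154 − 0.771)/0.018427 = 0.050154/0.018427 = 2.722.

z = 2.722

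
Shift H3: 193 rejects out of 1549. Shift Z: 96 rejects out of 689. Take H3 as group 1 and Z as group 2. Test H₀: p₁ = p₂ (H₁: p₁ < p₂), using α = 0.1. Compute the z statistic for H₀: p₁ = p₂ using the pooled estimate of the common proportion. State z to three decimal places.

z = -0.960

p̂₁ = 193/1549 = 0.124597, p̂₂ = 96/689 = 0.139332.
Pooled p̂ = (193+96)/(1549+689) = 289/2238 = 0.129133.
SE = √(0.112458 × 0.00209696) = 0.015356.
z = (0.124597 − 0.139332)/0.015356 = -0.014735/0.015356 = -0.960.
p-value = P(Z < -0.960) ≈ 0.1686, so at α = 0.1 we fail to reject H₀.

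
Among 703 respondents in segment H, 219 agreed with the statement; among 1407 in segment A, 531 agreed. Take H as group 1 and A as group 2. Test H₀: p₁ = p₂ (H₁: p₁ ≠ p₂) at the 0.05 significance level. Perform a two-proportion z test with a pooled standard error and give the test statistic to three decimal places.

p̂₁ = 219/703 ≈ 0.31152, p̂₂ = 531/1407 ≈ 0.37740.
Pooled p̂ = (219+531)/(703+1407) = 750/2110 = 0.35545.
SE = √(p̂(1−p̂)(1/n₁+1/n₂)) = √(0.35545·0.64455·0.00213321) = √(0.000488729) = 0.02211.
z = (0.31152 − 0.37740)/0.02211 = -0.06588/0.02211 = -2.980.
Two-sided p-value ≈ 2·Φ(−2.980) = 0.0029. With α = 0.05, reject H₀.

z = -2.980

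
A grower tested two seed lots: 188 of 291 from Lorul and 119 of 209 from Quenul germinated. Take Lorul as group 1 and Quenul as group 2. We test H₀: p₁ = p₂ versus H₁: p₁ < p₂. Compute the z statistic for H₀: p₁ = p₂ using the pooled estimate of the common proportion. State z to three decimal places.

z = 1.737

p̂₁ = 188/291 = 0.64605, p̂₂ = 119/209 = 0.56938.
Pooled p̂ = (188+119)/(291+209) = 307/500 = 0.61400.
SE = √(p̂(1−p̂)(1/n₁+1/n₂)) = √(0.61400·0.38600·0.00822112) = √(0.00194844) = 0.04414.
z = (0.64605 − 0.56938)/0.04414 = 0.07667/0.04414 = 1.737.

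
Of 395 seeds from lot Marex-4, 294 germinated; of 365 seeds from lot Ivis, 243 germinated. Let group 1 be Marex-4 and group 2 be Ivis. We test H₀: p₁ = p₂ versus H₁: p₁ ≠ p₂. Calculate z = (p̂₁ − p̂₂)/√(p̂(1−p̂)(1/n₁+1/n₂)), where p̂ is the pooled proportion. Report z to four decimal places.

p̂₁ = 294/395 ≈ 0.744304, p̂₂ = 243/365 ≈ 0.665753.
Pooled p̂ = (294+243)/(395+365) = 537/760 = 0.706579.
SE = √(p̂(1−p̂)(1/n₁+1/n₂)) = √(0.706579·0.293421·0.00527137) = √(0.00109289) = 0.033059.
z = (0.744304 − 0.665753)/0.033059 = 0.078551/0.033059 = 2.3761.

z = 2.3761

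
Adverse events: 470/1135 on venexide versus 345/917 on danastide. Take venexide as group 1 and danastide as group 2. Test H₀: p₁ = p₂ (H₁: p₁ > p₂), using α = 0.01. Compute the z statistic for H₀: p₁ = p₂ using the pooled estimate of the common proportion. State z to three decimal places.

p̂₁ = 470/1135 ≈ 0.41410, p̂₂ = 345/917 ≈ 0.37623.
Pooled p̂ = (470+345)/(1135+917) = 815/2052 = 0.39717.
SE = √(p̂(1−p̂)(1/n₁+1/n₂)) = √(0.39717·0.60283·0.00197157) = √(0.000472046) = 0.02173.
z = (0.41410 − 0.37623)/0.02173 = 0.03787/0.02173 = 1.743.
p-value = P(Z > 1.743) ≈ 0.0407; since p > α = 0.01, fail to reject H₀.

z = 1.743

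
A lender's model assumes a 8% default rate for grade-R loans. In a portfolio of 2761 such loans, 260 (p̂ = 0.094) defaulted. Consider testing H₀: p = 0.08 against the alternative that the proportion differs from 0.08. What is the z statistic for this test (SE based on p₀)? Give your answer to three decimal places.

p̂ = 260/2761 ≈ 0.094169.
SE = √(p₀(1−p₀)/n) = √(0.0736/2761) = 0.005163.
z = (0.094169 − 0.08)/0.005163 = 0.014169/0.005163 = 2.744.
p-value = 2·P(Z > 2.744) ≈ 0.0061.

z = 2.744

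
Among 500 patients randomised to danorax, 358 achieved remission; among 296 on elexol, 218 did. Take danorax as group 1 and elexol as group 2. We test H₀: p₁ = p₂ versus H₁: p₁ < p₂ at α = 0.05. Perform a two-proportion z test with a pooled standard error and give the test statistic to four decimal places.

p̂₁ = 358/500 = 0.716000, p̂₂ = 218/296 = 0.736486.
Pooled p̂ = (358+218)/(500+296) = 576/796 = 0.723618.
SE = √(0.199995 × 0.00537838) = 0.032797.
z = (0.716000 − 0.736486)/0.032797 = -0.020486/0.032797 = -0.6246.
p-value = P(Z < -0.625) ≈ 0.2661. With α = 0.05, fail to reject H₀.

z = -0.6246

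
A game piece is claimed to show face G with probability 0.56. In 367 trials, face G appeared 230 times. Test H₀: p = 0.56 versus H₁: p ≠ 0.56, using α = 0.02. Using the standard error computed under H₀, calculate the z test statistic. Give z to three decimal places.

z = 2.574

p̂ = 230/367 ≈ 0.62670.
Standard error under H₀: √(0.56×0.44/367) = 0.02591.
z = (0.62670 − 0.56)/0.02591 = 0.06670/0.02591 = 2.574.
Two-sided p-value ≈ 2·Φ(−2.574) = 0.0100; since p < α = 0.02, reject H₀.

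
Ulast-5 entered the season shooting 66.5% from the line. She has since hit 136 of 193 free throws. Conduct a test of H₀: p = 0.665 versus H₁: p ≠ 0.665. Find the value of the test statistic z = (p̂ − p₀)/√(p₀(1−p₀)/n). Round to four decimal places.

p̂ = 136/193 ≈ 0.704663.
SE = √(p₀(1−p₀)/n) = √(0.22278/193) = 0.033975.
z = (0.704663 − 0.665)/0.033975 = 0.039663/0.033975 = 1.1674.
Two-sided p-value ≈ 2·Φ(−1.167) = 0.2430.

z = 1.1674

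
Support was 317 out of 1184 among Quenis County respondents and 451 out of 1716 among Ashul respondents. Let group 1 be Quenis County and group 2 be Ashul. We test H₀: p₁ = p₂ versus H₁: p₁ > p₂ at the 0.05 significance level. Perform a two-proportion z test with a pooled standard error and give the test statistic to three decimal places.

p̂₁ = 317/1184 ≈ 0.26774, p̂₂ = 451/1716 ≈ 0.26282.
Pooled p̂ = (317+451)/(1184+1716) = 768/2900 = 0.26483.
SE = √(p̂(1−p̂)(1/n₁+1/n₂)) = √(0.26483·0.73517·0.00142735) = √(0.000277895) = 0.01667.
z = (0.26774 − 0.26282)/0.01667 = 0.00492/0.01667 = 0.295.
p-value = P(Z > 0.295) ≈ 0.3840. With α = 0.05, fail to reject H₀.

z = 0.295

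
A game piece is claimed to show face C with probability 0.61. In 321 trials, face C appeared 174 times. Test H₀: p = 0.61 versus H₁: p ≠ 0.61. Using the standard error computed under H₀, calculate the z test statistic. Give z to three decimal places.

p̂ = 174/321 = 0.54206.
Standard error under H₀: √(0.61×0.39/321) = 0.02722.
z = (0.54206 − 0.61)/0.02722 = -0.06794/0.02722 = -2.496.

z = -2.496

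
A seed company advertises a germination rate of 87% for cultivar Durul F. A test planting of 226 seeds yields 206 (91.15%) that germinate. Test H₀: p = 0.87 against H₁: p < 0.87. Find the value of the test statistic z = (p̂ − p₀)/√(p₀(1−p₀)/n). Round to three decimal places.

z = 1.855

p̂ = 206/226 ≈ 0.91150.
Standard error under H₀: √(0.87×0.13/226) = 0.02237.
z = (0.91150 − 0.87)/0.02237 = 0.04150/0.02237 = 1.855.
p-value = P(Z < 1.855) ≈ 0.9682.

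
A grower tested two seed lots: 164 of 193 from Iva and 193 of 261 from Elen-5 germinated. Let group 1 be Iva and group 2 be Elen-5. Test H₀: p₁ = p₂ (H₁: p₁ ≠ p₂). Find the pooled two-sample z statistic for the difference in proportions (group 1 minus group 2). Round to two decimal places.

z = 2.83

p̂₁ = 164/193 = 0.8497, p̂₂ = 193/261 = 0.7395.
Pooled p̂ = (164+193)/(193+261) = 357/454 = 0.7863.
SE = √(p̂(1−p̂)(1/n₁+1/n₂)) = √(0.7863·0.2137·0.00901276) = √(0.00151421) = 0.0389.
z = (0.8497 − 0.7395)/0.0389 = 0.1102/0.0389 = 2.83.
Two-sided p-value ≈ 2·Φ(−2.834) = 0.0046.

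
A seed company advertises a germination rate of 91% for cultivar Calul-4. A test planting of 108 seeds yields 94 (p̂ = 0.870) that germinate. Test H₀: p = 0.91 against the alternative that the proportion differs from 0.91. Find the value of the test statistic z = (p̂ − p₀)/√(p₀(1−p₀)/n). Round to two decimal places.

p̂ = 94/108 = 0.8704.
Under H₀, SE = √(0.91·0.09/108) = √(0.000758333) = 0.0275.
z = (0.8704 − 0.91)/0.0275 = -0.0396/0.0275 = -1.44.

z = -1.44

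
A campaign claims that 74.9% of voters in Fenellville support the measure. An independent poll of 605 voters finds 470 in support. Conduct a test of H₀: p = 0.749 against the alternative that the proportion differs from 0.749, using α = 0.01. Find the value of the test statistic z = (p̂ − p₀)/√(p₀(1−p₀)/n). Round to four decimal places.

p̂ = 470/605 = 0.776860.
Under H₀, SE = √(0.749·0.251/605) = √(0.000310742) = 0.017628.
z = (0.776860 − 0.749)/0.017628 = 0.027860/0.017628 = 1.5804.
p-value = 2·P(Z > 1.580) ≈ 0.1140, so at α = 0.01 we fail to reject H₀.

z = 1.5804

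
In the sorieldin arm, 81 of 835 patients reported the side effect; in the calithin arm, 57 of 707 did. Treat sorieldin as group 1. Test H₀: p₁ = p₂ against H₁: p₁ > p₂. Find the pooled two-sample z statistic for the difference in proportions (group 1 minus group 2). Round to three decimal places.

p̂₁ = 81/835 ≈ 0.09701, p̂₂ = 57/707 ≈ 0.08062.
Pooled p̂ = (81+57)/(835+707) = 138/1542 = 0.08949.
SE = √(0.081485 × 0.00261203) = 0.01459.
z = (0.09701 − 0.08062)/0.01459 = 0.01639/0.01459 = 1.123.

z = 1.123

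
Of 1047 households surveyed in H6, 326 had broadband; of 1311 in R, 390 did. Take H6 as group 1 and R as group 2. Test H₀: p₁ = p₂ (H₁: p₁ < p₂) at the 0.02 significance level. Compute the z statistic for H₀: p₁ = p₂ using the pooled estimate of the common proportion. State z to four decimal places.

z = 0.7284

p̂₁ = 326/1047 ≈ 0.311366, p̂₂ = 390/1311 ≈ 0.297483.
Pooled p̂ = (326+390)/(1047+1311) = 716/2358 = 0.303647.
SE = √(p̂(1−p̂)(1/n₁+1/n₂)) = √(0.303647·0.696353·0.00171789) = √(0.000363239) = 0.019059.
z = (0.311366 − 0.297483)/0.019059 = 0.013883/0.019059 = 0.7284.
p-value = P(Z < 0.728) ≈ 0.7668, so at α = 0.02 we fail to reject H₀.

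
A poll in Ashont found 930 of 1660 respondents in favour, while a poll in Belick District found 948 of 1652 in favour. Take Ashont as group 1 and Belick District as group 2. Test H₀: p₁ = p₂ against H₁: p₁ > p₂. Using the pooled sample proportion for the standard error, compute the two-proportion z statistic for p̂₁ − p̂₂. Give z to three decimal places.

z = -0.790

p̂₁ = 930/1660 = 0.56024, p̂₂ = 948/1652 = 0.57385.
Pooled p̂ = (930+948)/(1660+1652) = 1878/3312 = 0.56703.
SE = √(0.245507 × 0.00120774) = 0.01722.
z = (0.56024 − 0.57385)/0.01722 = -0.01361/0.01722 = -0.790.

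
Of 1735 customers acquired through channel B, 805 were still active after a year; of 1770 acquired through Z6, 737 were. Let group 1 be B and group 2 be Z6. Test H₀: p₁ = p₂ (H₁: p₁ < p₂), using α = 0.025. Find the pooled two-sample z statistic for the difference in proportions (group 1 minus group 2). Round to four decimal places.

z = 2.8380

p̂₁ = 805/1735 = 0.463977, p̂₂ = 737/1770 = 0.416384.
Pooled p̂ = (805+737)/(1735+1770) = 1542/3505 = 0.439943.
SE = √(p̂(1−p̂)(1/n₁+1/n₂)) = √(0.439943·0.560057·0.00114134) = √(0.000281219) = 0.016770.
z = (0.463977 − 0.416384)/0.016770 = 0.047593/0.016770 = 2.8380.
p-value = P(Z < 2.838) ≈ 0.9977; since p > α = 0.025, fail to reject H₀.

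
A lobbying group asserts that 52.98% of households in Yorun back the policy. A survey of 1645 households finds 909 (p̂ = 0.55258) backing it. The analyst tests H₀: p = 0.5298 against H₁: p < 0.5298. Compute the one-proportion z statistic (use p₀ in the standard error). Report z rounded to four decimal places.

p̂ = 909/1645 = 0.5525836.
Standard error under H₀: √(0.5298×0.4702/1645) = 0.0123059.
z = (0.5525836 − 0.5298)/0.0123059 = 0.0227836/0.0123059 = 1.8514.

z = 1.8514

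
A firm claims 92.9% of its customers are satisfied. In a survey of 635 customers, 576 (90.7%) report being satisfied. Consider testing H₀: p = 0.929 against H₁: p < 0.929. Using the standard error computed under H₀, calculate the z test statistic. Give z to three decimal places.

p̂ = 576/635 ≈ 0.90709.
Under H₀, SE = √(0.929·0.071/635) = √(0.000103872) = 0.01019.
z = (0.90709 − 0.929)/0.01019 = -0.02191/0.01019 = -2.150.
p-value = P(Z < -2.150) ≈ 0.0158.

z = -2.150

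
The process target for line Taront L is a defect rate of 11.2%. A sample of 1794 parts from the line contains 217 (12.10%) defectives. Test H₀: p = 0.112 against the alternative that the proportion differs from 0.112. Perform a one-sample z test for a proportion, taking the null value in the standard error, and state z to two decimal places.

z = 1.20

p̂ = 217/1794 ≈ 0.12096.
Standard error under H₀: √(0.112×0.888/1794) = 0.00745.
z = (0.12096 − 0.112)/0.00745 = 0.00896/0.00745 = 1.20.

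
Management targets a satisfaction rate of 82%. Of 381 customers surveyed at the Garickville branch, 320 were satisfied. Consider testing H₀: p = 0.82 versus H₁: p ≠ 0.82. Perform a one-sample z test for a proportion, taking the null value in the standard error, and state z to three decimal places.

p̂ = 320/381 ≈ 0.83990.
Standard error under H₀: √(0.82×0.18/381) = 0.01968.
z = (0.83990 − 0.82)/0.01968 = 0.01990/0.01968 = 1.011.
p-value = 2·P(Z > 1.011) ≈ 0.3121.

z = 1.011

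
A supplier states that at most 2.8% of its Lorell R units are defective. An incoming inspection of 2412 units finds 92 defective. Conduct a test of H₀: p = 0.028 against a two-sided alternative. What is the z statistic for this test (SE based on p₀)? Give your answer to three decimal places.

z = 3.019

p̂ = 92/2412 = 0.0381426.
Under H₀, SE = √(0.028·0.972/2412) = √(1.12836e-05) = 0.0033591.
z = (0.0381426 − 0.028)/0.0033591 = 0.0101426/0.0033591 = 3.019.
Two-sided p-value ≈ 2·Φ(−3.019) = 0.0025.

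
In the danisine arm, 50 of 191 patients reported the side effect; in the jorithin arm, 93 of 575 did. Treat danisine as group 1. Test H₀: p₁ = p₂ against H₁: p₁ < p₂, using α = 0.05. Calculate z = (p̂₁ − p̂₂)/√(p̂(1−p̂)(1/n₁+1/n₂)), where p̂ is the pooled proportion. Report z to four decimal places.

z = 3.0742

p̂₁ = 50/191 ≈ 0.261780, p̂₂ = 93/575 ≈ 0.161739.
Pooled p̂ = (50+93)/(191+575) = 143/766 = 0.186684.
SE = √(0.151833 × 0.00697473) = 0.032542.
z = (0.261780 − 0.161739)/0.032542 = 0.100041/0.032542 = 3.0742.
p-value = P(Z < 3.074) ≈ 0.9989. With α = 0.05, fail to reject H₀.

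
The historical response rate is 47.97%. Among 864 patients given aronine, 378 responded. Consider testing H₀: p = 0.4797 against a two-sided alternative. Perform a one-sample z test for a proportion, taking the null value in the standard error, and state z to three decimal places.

p̂ = 378/864 ≈ 0.437500.
Standard error under H₀: √(0.4797×0.5203/864) = 0.016996.
z = (0.437500 − 0.4797)/0.016996 = -0.042200/0.016996 = -2.483.

z = -2.483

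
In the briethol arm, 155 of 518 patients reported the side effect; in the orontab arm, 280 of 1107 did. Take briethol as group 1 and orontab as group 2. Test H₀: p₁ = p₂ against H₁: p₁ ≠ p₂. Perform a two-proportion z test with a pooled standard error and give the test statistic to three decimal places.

p̂₁ = 155/518 ≈ 0.29923, p̂₂ = 280/1107 ≈ 0.25294.
Pooled p̂ = (155+280)/(518+1107) = 435/1625 = 0.26769.
SE = √(0.196033 × 0.00283384) = 0.02357.
z = (0.29923 − 0.25294)/0.02357 = 0.04629/0.02357 = 1.964.
p-value = 2·P(Z > 1.964) ≈ 0.0495.

z = 1.964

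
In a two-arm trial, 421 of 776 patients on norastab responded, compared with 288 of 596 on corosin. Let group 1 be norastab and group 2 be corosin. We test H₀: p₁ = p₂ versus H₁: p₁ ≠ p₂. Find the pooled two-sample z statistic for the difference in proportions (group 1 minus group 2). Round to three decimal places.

z = 2.179

p̂₁ = 421/776 = 0.54253, p̂₂ = 288/596 = 0.48322.
Pooled p̂ = (421+288)/(776+596) = 709/1372 = 0.51676.
SE = √(p̂(1−p̂)(1/n₁+1/n₂)) = √(0.51676·0.48324·0.00296651) = √(0.000740794) = 0.02722.
z = (0.54253 − 0.48322)/0.02722 = 0.05931/0.02722 = 2.179.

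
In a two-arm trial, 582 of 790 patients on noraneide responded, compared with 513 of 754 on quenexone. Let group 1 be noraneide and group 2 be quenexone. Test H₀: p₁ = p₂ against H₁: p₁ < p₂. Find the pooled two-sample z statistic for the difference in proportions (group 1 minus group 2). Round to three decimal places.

z = 2.437

p̂₁ = 582/790 ≈ 0.73671, p̂₂ = 513/754 ≈ 0.68037.
Pooled p̂ = (582+513)/(790+754) = 1095/1544 = 0.70920.
SE = √(p̂(1−p̂)(1/n₁+1/n₂)) = √(0.70920·0.29080·0.00259208) = √(0.000534582) = 0.02312.
z = (0.73671 − 0.68037)/0.02312 = 0.05634/0.02312 = 2.437.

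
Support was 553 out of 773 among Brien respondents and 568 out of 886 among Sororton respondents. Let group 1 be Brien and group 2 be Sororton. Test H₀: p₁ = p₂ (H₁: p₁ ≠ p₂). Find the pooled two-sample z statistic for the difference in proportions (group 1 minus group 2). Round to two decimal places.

z = 3.23

p̂₁ = 553/773 ≈ 0.7154, p̂₂ = 568/886 ≈ 0.6411.
Pooled p̂ = (553+568)/(773+886) = 1121/1659 = 0.6757.
SE = √(0.219127 × 0.00242233) = 0.0230.
z = (0.7154 − 0.6411)/0.0230 = 0.0743/0.0230 = 3.23.
Two-sided p-value ≈ 2·Φ(−3.225) = 0.0013.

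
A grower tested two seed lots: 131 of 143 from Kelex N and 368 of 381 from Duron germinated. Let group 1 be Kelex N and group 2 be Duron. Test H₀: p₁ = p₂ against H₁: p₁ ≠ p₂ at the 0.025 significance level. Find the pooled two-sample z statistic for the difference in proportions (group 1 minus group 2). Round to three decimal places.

p̂₁ = 131/143 ≈ 0.916084, p̂₂ = 368/381 ≈ 0.965879.
Pooled p̂ = (131+368)/(143+381) = 499/524 = 0.952290.
SE = √(p̂(1−p̂)(1/n₁+1/n₂)) = √(0.952290·0.047710·0.00961768) = √(0.000436967) = 0.020904.
z = (0.916084 − 0.965879)/0.020904 = -0.049795/0.020904 = -2.382.
p-value = 2·P(Z > 2.382) ≈ 0.0172; since p < α = 0.025, reject H₀.

z = -2.382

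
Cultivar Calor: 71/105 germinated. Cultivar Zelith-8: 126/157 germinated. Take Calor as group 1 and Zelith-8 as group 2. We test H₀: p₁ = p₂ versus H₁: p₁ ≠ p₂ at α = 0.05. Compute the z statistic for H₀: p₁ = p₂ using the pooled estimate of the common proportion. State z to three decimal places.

p̂₁ = 71/105 ≈ 0.67619, p̂₂ = 126/157 ≈ 0.80255.
Pooled p̂ = (71+126)/(105+157) = 197/262 = 0.75191.
SE = √(0.186542 × 0.0158932) = 0.05445.
z = (0.67619 − 0.80255)/0.05445 = -0.12636/0.05445 = -2.321.
p-value = 2·P(Z > 2.321) ≈ 0.0203; since p < α = 0.05, reject H₀.

z = -2.321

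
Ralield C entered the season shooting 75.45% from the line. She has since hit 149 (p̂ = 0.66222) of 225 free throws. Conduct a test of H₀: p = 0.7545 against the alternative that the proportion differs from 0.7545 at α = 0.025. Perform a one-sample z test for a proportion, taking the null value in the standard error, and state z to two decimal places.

p̂ = 149/225 ≈ 0.6622.
Under H₀, SE = √(0.7545·0.2455/225) = √(0.000823243) = 0.0287.
z = (0.6622 − 0.7545)/0.0287 = -0.0923/0.0287 = -3.22.
Two-sided p-value ≈ 2·Φ(−3.216) = 0.0013, so at α = 0.025 we reject H₀.

z = -3.22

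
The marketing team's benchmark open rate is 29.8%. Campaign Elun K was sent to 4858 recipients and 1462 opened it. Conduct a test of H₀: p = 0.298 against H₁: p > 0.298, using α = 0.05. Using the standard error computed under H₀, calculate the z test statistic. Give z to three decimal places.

p̂ = 1462/4858 = 0.300947.
Standard error under H₀: √(0.298×0.702/4858) = 0.006562.
z = (0.300947 − 0.298)/0.006562 = 0.002947/0.006562 = 0.449.
p-value = P(Z > 0.449) ≈ 0.3267, so at α = 0.05 we fail to reject H₀.

z = 0.449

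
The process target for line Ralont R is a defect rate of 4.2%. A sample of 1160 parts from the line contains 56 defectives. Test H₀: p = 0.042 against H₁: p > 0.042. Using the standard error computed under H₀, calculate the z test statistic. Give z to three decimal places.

z = 1.066

p̂ = 56/1160 ≈ 0.04828.
Under H₀, SE = √(0.042·0.958/1160) = √(3.46862e-05) = 0.00589.
z = (0.04828 − 0.042)/0.00589 = 0.00628/0.00589 = 1.066.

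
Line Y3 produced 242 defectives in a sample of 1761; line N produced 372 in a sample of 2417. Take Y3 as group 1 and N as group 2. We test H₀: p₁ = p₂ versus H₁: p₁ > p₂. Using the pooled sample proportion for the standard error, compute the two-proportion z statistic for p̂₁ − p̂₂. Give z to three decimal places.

p̂₁ = 242/1761 ≈ 0.137422, p̂₂ = 372/2417 ≈ 0.153910.
Pooled p̂ = (242+372)/(1761+2417) = 614/4178 = 0.146960.
SE = √(0.125363 × 0.000981595) = 0.011093.
z = (0.137422 − 0.153910)/0.011093 = -0.016488/0.011093 = -1.486.

z = -1.486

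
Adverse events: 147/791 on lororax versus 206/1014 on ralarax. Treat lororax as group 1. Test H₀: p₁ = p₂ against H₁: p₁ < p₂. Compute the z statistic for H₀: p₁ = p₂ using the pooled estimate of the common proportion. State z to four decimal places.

z = -0.9202

p̂₁ = 147/791 = 0.185841, p̂₂ = 206/1014 = 0.203156.
Pooled p̂ = (147+206)/(791+1014) = 353/1805 = 0.195568.
SE = √(p̂(1−p̂)(1/n₁+1/n₂)) = √(0.195568·0.804432·0.00225042) = √(0.000354038) = 0.018816.
z = (0.185841 − 0.203156)/0.018816 = -0.017315/0.018816 = -0.9202.
p-value = P(Z < -0.920) ≈ 0.1787.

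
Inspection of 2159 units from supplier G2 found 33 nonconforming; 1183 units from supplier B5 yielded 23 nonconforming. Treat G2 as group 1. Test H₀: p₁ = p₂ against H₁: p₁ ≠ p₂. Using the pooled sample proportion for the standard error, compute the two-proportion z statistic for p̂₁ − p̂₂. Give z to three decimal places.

p̂₁ = 33/2159 ≈ 0.015285, p̂₂ = 23/1183 ≈ 0.019442.
Pooled p̂ = (33+23)/(2159+1183) = 56/3342 = 0.016756.
SE = √(p̂(1−p̂)(1/n₁+1/n₂)) = √(0.016756·0.983244·0.00130849) = √(2.15582e-05) = 0.004643.
z = (0.015285 − 0.019442)/0.004643 = -0.004157/0.004643 = -0.895.

z = -0.895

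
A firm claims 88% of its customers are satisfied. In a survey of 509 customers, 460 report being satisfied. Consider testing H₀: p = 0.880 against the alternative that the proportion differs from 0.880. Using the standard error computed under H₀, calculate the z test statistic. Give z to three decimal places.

z = 1.648

p̂ = 460/509 = 0.90373.
Standard error under H₀: √(0.88×0.12/509) = 0.01440.
z = (0.90373 − 0.88)/0.01440 = 0.02373/0.01440 = 1.648.
Two-sided p-value ≈ 2·Φ(−1.648) = 0.0994.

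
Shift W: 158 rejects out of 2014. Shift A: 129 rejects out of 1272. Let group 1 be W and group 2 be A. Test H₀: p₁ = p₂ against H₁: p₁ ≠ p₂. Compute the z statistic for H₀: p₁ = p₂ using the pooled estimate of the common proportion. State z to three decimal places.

z = -2.271

p̂₁ = 158/2014 = 0.078451, p̂₂ = 129/1272 = 0.101415.
Pooled p̂ = (158+129)/(2014+1272) = 287/3286 = 0.087340.
SE = √(p̂(1−p̂)(1/n₁+1/n₂)) = √(0.087340·0.912660·0.00128269) = √(0.000102246) = 0.010112.
z = (0.078451 − 0.101415)/0.010112 = -0.022964/0.010112 = -2.271.
p-value = 2·P(Z > 2.271) ≈ 0.0231.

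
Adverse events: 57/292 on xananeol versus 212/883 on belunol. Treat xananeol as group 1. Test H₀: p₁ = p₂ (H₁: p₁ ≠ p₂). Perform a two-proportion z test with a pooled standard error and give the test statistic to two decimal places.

p̂₁ = 57/292 = 0.1952, p̂₂ = 212/883 = 0.2401.
Pooled p̂ = (57+212)/(292+883) = 269/1175 = 0.2289.
SE = √(p̂(1−p̂)(1/n₁+1/n₂)) = √(0.2289·0.7711·0.00455716) = √(0.00080445) = 0.0284.
z = (0.1952 − 0.2401)/0.0284 = -0.0449/0.0284 = -1.58.
Two-sided p-value ≈ 2·Φ(−1.583) = 0.1135.

z = -1.58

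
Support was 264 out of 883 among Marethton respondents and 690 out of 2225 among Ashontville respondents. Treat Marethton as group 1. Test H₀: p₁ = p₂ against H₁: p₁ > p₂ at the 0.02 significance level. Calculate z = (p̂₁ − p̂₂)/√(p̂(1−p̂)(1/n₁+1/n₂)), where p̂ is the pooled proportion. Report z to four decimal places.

z = -0.6068

p̂₁ = 264/883 ≈ 0.298981, p̂₂ = 690/2225 ≈ 0.310112.
Pooled p̂ = (264+690)/(883+2225) = 954/3108 = 0.306950.
SE = √(p̂(1−p̂)(1/n₁+1/n₂)) = √(0.306950·0.693050·0.00158194) = √(0.000336529) = 0.018345.
z = (0.298981 − 0.310112)/0.018345 = -0.011131/0.018345 = -0.6068.
p-value = P(Z > -0.607) ≈ 0.7280; since p > α = 0.02, fail to reject H₀.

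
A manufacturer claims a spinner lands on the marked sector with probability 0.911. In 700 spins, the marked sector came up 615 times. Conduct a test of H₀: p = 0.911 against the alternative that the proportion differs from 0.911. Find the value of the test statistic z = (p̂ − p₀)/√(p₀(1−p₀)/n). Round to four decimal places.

p̂ = 615/700 = 0.8785714.
Standard error under H₀: √(0.911×0.089/700) = 0.0107623.
z = (0.8785714 − 0.911)/0.0107623 = -0.0324286/0.0107623 = -3.0132.

z = -3.0132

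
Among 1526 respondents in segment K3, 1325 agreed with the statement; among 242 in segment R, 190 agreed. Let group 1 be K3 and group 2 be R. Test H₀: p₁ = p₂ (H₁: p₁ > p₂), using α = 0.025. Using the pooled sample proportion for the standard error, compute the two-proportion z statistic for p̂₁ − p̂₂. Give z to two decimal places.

z = 3.43

p̂₁ = 1325/1526 = 0.86828, p̂₂ = 190/242 = 0.78512.
Pooled p̂ = (1325+190)/(1526+242) = 1515/1768 = 0.85690.
SE = √(p̂(1−p̂)(1/n₁+1/n₂)) = √(0.85690·0.14310·0.00478754) = √(0.000587058) = 0.02423.
z = (0.86828 − 0.78512)/0.02423 = 0.08316/0.02423 = 3.43.
p-value = P(Z > 3.432) ≈ 0.0003, so at α = 0.025 we reject H₀.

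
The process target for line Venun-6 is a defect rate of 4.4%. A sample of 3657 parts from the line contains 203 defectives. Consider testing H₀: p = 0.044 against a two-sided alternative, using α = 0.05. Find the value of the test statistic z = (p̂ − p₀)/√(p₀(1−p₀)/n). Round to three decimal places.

p̂ = 203/3657 = 0.0555100.
Under H₀, SE = √(0.044·0.956/3657) = √(1.15023e-05) = 0.0033915.
z = (0.0555100 − 0.044)/0.0033915 = 0.0115100/0.0033915 = 3.394.
Two-sided p-value ≈ 2·Φ(−3.394) = 0.0007, so at α = 0.05 we reject H₀.

z = 3.394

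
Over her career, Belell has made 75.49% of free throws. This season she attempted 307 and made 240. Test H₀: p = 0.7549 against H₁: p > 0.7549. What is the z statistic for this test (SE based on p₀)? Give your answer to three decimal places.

z = 1.094

p̂ = 240/307 ≈ 0.78176.
Under H₀, SE = √(0.7549·0.2451/307) = √(0.000602691) = 0.02455.
z = (0.78176 − 0.7549)/0.02455 = 0.02686/0.02455 = 1.094.
p-value = P(Z > 1.094) ≈ 0.1370.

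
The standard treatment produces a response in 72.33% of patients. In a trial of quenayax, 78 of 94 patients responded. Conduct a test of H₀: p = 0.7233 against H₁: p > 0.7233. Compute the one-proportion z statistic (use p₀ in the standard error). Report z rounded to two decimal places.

z = 2.31

p̂ = 78/94 ≈ 0.8298.
Standard error under H₀: √(0.7233×0.2767/94) = 0.0461.
z = (0.8298 − 0.7233)/0.0461 = 0.1065/0.0461 = 2.31.
p-value = P(Z > 2.308) ≈ 0.0105.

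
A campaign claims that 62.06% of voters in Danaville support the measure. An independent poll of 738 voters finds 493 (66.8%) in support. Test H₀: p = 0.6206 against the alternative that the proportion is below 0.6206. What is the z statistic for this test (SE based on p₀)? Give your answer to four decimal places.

z = 2.6549

p̂ = 493/738 = 0.668022.
Under H₀, SE = √(0.6206·0.3794/738) = √(0.000319046) = 0.017862.
z = (0.668022 − 0.6206)/0.017862 = 0.047422/0.017862 = 2.6549.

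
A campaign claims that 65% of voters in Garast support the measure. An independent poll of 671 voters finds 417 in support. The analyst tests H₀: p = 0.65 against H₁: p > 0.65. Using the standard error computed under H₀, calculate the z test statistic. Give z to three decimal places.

p̂ = 417/671 ≈ 0.62146.
SE = √(p₀(1−p₀)/n) = √(0.2275/671) = 0.01841.
z = (0.62146 − 0.65)/0.01841 = -0.02854/0.01841 = -1.550.
p-value = P(Z > -1.550) ≈ 0.9394.

z = -1.550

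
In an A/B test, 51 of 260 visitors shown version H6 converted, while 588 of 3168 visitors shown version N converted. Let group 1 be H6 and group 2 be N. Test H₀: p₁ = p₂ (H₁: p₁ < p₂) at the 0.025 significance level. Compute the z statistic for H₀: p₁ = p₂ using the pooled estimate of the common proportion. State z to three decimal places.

z = 0.420

p̂₁ = 51/260 ≈ 0.19615, p̂₂ = 588/3168 ≈ 0.18561.
Pooled p̂ = (51+588)/(260+3168) = 639/3428 = 0.18641.
SE = √(p̂(1−p̂)(1/n₁+1/n₂)) = √(0.18641·0.81359·0.00416181) = √(0.000631175) = 0.02512.
z = (0.19615 − 0.18561)/0.02512 = 0.01054/0.02512 = 0.420.
p-value = P(Z < 0.420) ≈ 0.6627, so at α = 0.025 we fail to reject H₀.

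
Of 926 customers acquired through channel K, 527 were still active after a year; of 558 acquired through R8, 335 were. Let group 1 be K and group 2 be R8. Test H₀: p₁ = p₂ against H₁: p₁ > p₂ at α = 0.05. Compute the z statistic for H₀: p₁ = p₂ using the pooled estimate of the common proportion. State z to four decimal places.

z = -1.1816

p̂₁ = 527/926 ≈ 0.569114, p̂₂ = 335/558 ≈ 0.600358.
Pooled p̂ = (527+335)/(926+558) = 862/1484 = 0.580863.
SE = √(0.243461 × 0.00287203) = 0.026443.
z = (0.569114 − 0.600358)/0.026443 = -0.031244/0.026443 = -1.1816.
p-value = P(Z > -1.182) ≈ 0.8813; since p > α = 0.05, fail to reject H₀.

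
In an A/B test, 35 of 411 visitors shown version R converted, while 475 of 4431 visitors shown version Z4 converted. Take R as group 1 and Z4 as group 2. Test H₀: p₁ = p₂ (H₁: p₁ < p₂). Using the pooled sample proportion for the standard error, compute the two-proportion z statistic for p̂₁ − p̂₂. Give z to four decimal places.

z = -1.3925

p̂₁ = 35/411 = 0.0851582, p̂₂ = 475/4431 = 0.1071993.
Pooled p̂ = (35+475)/(411+4431) = 510/4842 = 0.1053284.
SE = √(p̂(1−p̂)(1/n₁+1/n₂)) = √(0.1053284·0.8946716·0.00265877) = √(0.000250548) = 0.0158287.
z = (0.0851582 − 0.1071993)/0.0158287 = -0.0220411/0.0158287 = -1.3925.
p-value = P(Z < -1.392) ≈ 0.0819.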